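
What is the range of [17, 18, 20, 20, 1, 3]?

19

Step 1: Identify the maximum value: max = 20
Step 2: Identify the minimum value: min = 1
Step 3: Range = max - min = 20 - 1 = 19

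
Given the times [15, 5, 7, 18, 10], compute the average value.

11

Step 1: Sum all values: 15 + 5 + 7 + 18 + 10 = 55
Step 2: Count the number of values: n = 5
Step 3: Mean = sum / n = 55 / 5 = 11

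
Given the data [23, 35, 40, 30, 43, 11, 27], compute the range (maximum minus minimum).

32

Step 1: Identify the maximum value: max = 43
Step 2: Identify the minimum value: min = 11
Step 3: Range = max - min = 43 - 11 = 32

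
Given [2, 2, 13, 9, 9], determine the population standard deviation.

4.3359

Step 1: Compute the mean: 7
Step 2: Sum of squared deviations from the mean: 94
Step 3: Population variance = 94 / 5 = 18.8
Step 4: Standard deviation = sqrt(18.8) = 4.3359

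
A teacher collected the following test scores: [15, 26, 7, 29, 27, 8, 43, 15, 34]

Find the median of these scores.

26

Step 1: Sort the data in ascending order: [7, 8, 15, 15, 26, 27, 29, 34, 43]
Step 2: The number of values is n = 9.
Step 3: Since n is odd, the median is the middle value at position 5: 26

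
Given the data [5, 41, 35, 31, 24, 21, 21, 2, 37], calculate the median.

24

Step 1: Sort the data in ascending order: [2, 5, 21, 21, 24, 31, 35, 37, 41]
Step 2: The number of values is n = 9.
Step 3: Since n is odd, the median is the middle value at position 5: 24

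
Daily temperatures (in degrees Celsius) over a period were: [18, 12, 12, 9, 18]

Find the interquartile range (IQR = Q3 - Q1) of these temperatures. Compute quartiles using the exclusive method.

7.5

Step 1: Sort the data: [9, 12, 12, 18, 18]
Step 2: n = 5
Step 3: Using the exclusive quartile method:
  Q1 = 10.5
  Q2 (median) = 12
  Q3 = 18
  IQR = Q3 - Q1 = 18 - 10.5 = 7.5
Step 4: IQR = 7.5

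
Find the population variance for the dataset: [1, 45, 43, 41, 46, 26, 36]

221.7143

Step 1: Compute the mean: (1 + 45 + 43 + 41 + 46 + 26 + 36) / 7 = 34
Step 2: Compute squared deviations from the mean:
  (1 - 34)^2 = 1089
  (45 - 34)^2 = 121
  (43 - 34)^2 = 81
  (41 - 34)^2 = 49
  (46 - 34)^2 = 144
  (26 - 34)^2 = 64
  (36 - 34)^2 = 4
Step 3: Sum of squared deviations = 1552
Step 4: Population variance = 1552 / 7 = 221.7143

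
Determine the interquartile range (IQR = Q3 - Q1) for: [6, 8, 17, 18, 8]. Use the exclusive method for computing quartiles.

10.5

Step 1: Sort the data: [6, 8, 8, 17, 18]
Step 2: n = 5
Step 3: Using the exclusive quartile method:
  Q1 = 7
  Q2 (median) = 8
  Q3 = 17.5
  IQR = Q3 - Q1 = 17.5 - 7 = 10.5
Step 4: IQR = 10.5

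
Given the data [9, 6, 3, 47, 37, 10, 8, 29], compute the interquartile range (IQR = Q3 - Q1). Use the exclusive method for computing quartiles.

28.5

Step 1: Sort the data: [3, 6, 8, 9, 10, 29, 37, 47]
Step 2: n = 8
Step 3: Using the exclusive quartile method:
  Q1 = 6.5
  Q2 (median) = 9.5
  Q3 = 35
  IQR = Q3 - Q1 = 35 - 6.5 = 28.5
Step 4: IQR = 28.5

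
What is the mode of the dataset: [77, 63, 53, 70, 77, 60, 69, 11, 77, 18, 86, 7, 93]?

77

Step 1: Count the frequency of each value:
  7: appears 1 time(s)
  11: appears 1 time(s)
  18: appears 1 time(s)
  53: appears 1 time(s)
  60: appears 1 time(s)
  63: appears 1 time(s)
  69: appears 1 time(s)
  70: appears 1 time(s)
  77: appears 3 time(s)
  86: appears 1 time(s)
  93: appears 1 time(s)
Step 2: The value 77 appears most frequently (3 times).
Step 3: Mode = 77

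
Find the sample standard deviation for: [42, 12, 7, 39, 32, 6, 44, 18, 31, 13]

14.8114

Step 1: Compute the mean: 24.4
Step 2: Sum of squared deviations from the mean: 1974.4
Step 3: Sample variance = 1974.4 / 9 = 219.3778
Step 4: Standard deviation = sqrt(219.3778) = 14.8114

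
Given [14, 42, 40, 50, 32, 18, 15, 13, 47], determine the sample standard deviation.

15.2106

Step 1: Compute the mean: 30.1111
Step 2: Sum of squared deviations from the mean: 1850.8889
Step 3: Sample variance = 1850.8889 / 8 = 231.3611
Step 4: Standard deviation = sqrt(231.3611) = 15.2106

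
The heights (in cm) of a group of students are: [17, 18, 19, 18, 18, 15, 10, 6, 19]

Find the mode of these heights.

18

Step 1: Count the frequency of each value:
  6: appears 1 time(s)
  10: appears 1 time(s)
  15: appears 1 time(s)
  17: appears 1 time(s)
  18: appears 3 time(s)
  19: appears 2 time(s)
Step 2: The value 18 appears most frequently (3 times).
Step 3: Mode = 18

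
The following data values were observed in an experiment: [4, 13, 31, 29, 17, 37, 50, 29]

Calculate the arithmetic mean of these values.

26.25

Step 1: Sum all values: 4 + 13 + 31 + 29 + 17 + 37 + 50 + 29 = 210
Step 2: Count the number of values: n = 8
Step 3: Mean = sum / n = 210 / 8 = 26.25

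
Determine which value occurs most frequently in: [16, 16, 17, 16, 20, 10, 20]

16

Step 1: Count the frequency of each value:
  10: appears 1 time(s)
  16: appears 3 time(s)
  17: appears 1 time(s)
  20: appears 2 time(s)
Step 2: The value 16 appears most frequently (3 times).
Step 3: Mode = 16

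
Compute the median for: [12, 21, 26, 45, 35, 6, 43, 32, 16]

26

Step 1: Sort the data in ascending order: [6, 12, 16, 21, 26, 32, 35, 43, 45]
Step 2: The number of values is n = 9.
Step 3: Since n is odd, the median is the middle value at position 5: 26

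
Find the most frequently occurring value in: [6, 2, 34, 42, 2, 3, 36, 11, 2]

2

Step 1: Count the frequency of each value:
  2: appears 3 time(s)
  3: appears 1 time(s)
  6: appears 1 time(s)
  11: appears 1 time(s)
  34: appears 1 time(s)
  36: appears 1 time(s)
  42: appears 1 time(s)
Step 2: The value 2 appears most frequently (3 times).
Step 3: Mode = 2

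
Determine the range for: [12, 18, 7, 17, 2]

16

Step 1: Identify the maximum value: max = 18
Step 2: Identify the minimum value: min = 2
Step 3: Range = max - min = 18 - 2 = 16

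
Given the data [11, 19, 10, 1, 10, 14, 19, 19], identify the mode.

19

Step 1: Count the frequency of each value:
  1: appears 1 time(s)
  10: appears 2 time(s)
  11: appears 1 time(s)
  14: appears 1 time(s)
  19: appears 3 time(s)
Step 2: The value 19 appears most frequently (3 times).
Step 3: Mode = 19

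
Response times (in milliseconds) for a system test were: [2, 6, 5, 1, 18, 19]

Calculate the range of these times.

18

Step 1: Identify the maximum value: max = 19
Step 2: Identify the minimum value: min = 1
Step 3: Range = max - min = 19 - 1 = 18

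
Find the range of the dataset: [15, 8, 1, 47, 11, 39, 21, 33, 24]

46

Step 1: Identify the maximum value: max = 47
Step 2: Identify the minimum value: min = 1
Step 3: Range = max - min = 47 - 1 = 46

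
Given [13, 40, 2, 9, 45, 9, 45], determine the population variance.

312.7755

Step 1: Compute the mean: (13 + 40 + 2 + 9 + 45 + 9 + 45) / 7 = 23.2857
Step 2: Compute squared deviations from the mean:
  (13 - 23.2857)^2 = 105.7959
  (40 - 23.2857)^2 = 279.3673
  (2 - 23.2857)^2 = 453.0816
  (9 - 23.2857)^2 = 204.0816
  (45 - 23.2857)^2 = 471.5102
  (9 - 23.2857)^2 = 204.0816
  (45 - 23.2857)^2 = 471.5102
Step 3: Sum of squared deviations = 2189.4286
Step 4: Population variance = 2189.4286 / 7 = 312.7755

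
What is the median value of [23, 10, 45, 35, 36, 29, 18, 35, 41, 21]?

32

Step 1: Sort the data in ascending order: [10, 18, 21, 23, 29, 35, 35, 36, 41, 45]
Step 2: The number of values is n = 10.
Step 3: Since n is even, the median is the average of positions 5 and 6:
  Median = (29 + 35) / 2 = 32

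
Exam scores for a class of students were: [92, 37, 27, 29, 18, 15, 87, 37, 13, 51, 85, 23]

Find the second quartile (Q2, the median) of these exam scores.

33

Step 1: Sort the data: [13, 15, 18, 23, 27, 29, 37, 37, 51, 85, 87, 92]
Step 2: n = 12
Step 3: Q2 is the median. Since n is even, it is the average of the values at positions 6 and 7:
  Q2 = (29 + 37) / 2 = 33
Step 4: Q2 = 33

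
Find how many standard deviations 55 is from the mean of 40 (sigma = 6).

2.5

Step 1: Recall the z-score formula: z = (x - mu) / sigma
Step 2: Substitute values: z = (55 - 40) / 6
Step 3: z = 15 / 6 = 2.5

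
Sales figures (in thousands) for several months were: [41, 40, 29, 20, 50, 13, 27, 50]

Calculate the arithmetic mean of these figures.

33.75

Step 1: Sum all values: 41 + 40 + 29 + 20 + 50 + 13 + 27 + 50 = 270
Step 2: Count the number of values: n = 8
Step 3: Mean = sum / n = 270 / 8 = 33.75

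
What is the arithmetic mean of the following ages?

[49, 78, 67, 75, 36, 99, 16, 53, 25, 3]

50.1

Step 1: Sum all values: 49 + 78 + 67 + 75 + 36 + 99 + 16 + 53 + 25 + 3 = 501
Step 2: Count the number of values: n = 10
Step 3: Mean = sum / n = 501 / 10 = 50.1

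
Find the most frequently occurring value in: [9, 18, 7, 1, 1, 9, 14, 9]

9

Step 1: Count the frequency of each value:
  1: appears 2 time(s)
  7: appears 1 time(s)
  9: appears 3 time(s)
  14: appears 1 time(s)
  18: appears 1 time(s)
Step 2: The value 9 appears most frequently (3 times).
Step 3: Mode = 9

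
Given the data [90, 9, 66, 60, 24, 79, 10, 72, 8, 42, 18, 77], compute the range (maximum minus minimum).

82

Step 1: Identify the maximum value: max = 90
Step 2: Identify the minimum value: min = 8
Step 3: Range = max - min = 90 - 8 = 82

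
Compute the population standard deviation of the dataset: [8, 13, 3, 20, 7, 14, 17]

5.5476

Step 1: Compute the mean: 11.7143
Step 2: Sum of squared deviations from the mean: 215.4286
Step 3: Population variance = 215.4286 / 7 = 30.7755
Step 4: Standard deviation = sqrt(30.7755) = 5.5476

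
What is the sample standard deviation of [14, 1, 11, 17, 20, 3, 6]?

7.2045

Step 1: Compute the mean: 10.2857
Step 2: Sum of squared deviations from the mean: 311.4286
Step 3: Sample variance = 311.4286 / 6 = 51.9048
Step 4: Standard deviation = sqrt(51.9048) = 7.2045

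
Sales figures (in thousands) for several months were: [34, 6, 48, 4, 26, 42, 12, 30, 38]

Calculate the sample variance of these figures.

255

Step 1: Compute the mean: (34 + 6 + 48 + 4 + 26 + 42 + 12 + 30 + 38) / 9 = 26.6667
Step 2: Compute squared deviations from the mean:
  (34 - 26.6667)^2 = 53.7778
  (6 - 26.6667)^2 = 427.1111
  (48 - 26.6667)^2 = 455.1111
  (4 - 26.6667)^2 = 513.7778
  (26 - 26.6667)^2 = 0.4444
  (42 - 26.6667)^2 = 235.1111
  (12 - 26.6667)^2 = 215.1111
  (30 - 26.6667)^2 = 11.1111
  (38 - 26.6667)^2 = 128.4444
Step 3: Sum of squared deviations = 2040
Step 4: Sample variance = 2040 / 8 = 255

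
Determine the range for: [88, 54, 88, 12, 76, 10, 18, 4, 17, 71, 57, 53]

84

Step 1: Identify the maximum value: max = 88
Step 2: Identify the minimum value: min = 4
Step 3: Range = max - min = 88 - 4 = 84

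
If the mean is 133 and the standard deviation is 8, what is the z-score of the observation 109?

-3

Step 1: Recall the z-score formula: z = (x - mu) / sigma
Step 2: Substitute values: z = (109 - 133) / 8
Step 3: z = -24 / 8 = -3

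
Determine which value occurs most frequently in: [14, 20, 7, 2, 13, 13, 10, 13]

13

Step 1: Count the frequency of each value:
  2: appears 1 time(s)
  7: appears 1 time(s)
  10: appears 1 time(s)
  13: appears 3 time(s)
  14: appears 1 time(s)
  20: appears 1 time(s)
Step 2: The value 13 appears most frequently (3 times).
Step 3: Mode = 13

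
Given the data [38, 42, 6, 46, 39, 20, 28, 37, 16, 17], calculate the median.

32.5

Step 1: Sort the data in ascending order: [6, 16, 17, 20, 28, 37, 38, 39, 42, 46]
Step 2: The number of values is n = 10.
Step 3: Since n is even, the median is the average of positions 5 and 6:
  Median = (28 + 37) / 2 = 32.5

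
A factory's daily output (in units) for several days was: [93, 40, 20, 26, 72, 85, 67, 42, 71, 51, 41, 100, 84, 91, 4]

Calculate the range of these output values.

96

Step 1: Identify the maximum value: max = 100
Step 2: Identify the minimum value: min = 4
Step 3: Range = max - min = 100 - 4 = 96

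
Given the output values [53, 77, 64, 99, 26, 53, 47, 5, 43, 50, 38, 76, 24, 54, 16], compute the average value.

48.3333

Step 1: Sum all values: 53 + 77 + 64 + 99 + 26 + 53 + 47 + 5 + 43 + 50 + 38 + 76 + 24 + 54 + 16 = 725
Step 2: Count the number of values: n = 15
Step 3: Mean = sum / n = 725 / 15 = 48.3333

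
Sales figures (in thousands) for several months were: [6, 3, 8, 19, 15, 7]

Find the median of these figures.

7.5

Step 1: Sort the data in ascending order: [3, 6, 7, 8, 15, 19]
Step 2: The number of values is n = 6.
Step 3: Since n is even, the median is the average of positions 3 and 4:
  Median = (7 + 8) / 2 = 7.5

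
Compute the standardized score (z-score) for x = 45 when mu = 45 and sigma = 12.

0

Step 1: Recall the z-score formula: z = (x - mu) / sigma
Step 2: Substitute values: z = (45 - 45) / 12
Step 3: z = 0 / 12 = 0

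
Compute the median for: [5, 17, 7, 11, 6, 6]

6.5

Step 1: Sort the data in ascending order: [5, 6, 6, 7, 11, 17]
Step 2: The number of values is n = 6.
Step 3: Since n is even, the median is the average of positions 3 and 4:
  Median = (6 + 7) / 2 = 6.5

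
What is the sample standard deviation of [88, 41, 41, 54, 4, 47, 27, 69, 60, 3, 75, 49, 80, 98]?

28.6671

Step 1: Compute the mean: 52.5714
Step 2: Sum of squared deviations from the mean: 10683.4286
Step 3: Sample variance = 10683.4286 / 13 = 821.8022
Step 4: Standard deviation = sqrt(821.8022) = 28.6671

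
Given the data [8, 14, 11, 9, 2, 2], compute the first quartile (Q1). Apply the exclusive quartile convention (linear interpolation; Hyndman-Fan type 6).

2

Step 1: Sort the data: [2, 2, 8, 9, 11, 14]
Step 2: n = 6
Step 3: Using the exclusive quartile method:
  Q1 = 2
  Q2 (median) = 8.5
  Q3 = 11.75
  IQR = Q3 - Q1 = 11.75 - 2 = 9.75
Step 4: Q1 = 2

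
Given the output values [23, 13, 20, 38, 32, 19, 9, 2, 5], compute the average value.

17.8889

Step 1: Sum all values: 23 + 13 + 20 + 38 + 32 + 19 + 9 + 2 + 5 = 161
Step 2: Count the number of values: n = 9
Step 3: Mean = sum / n = 161 / 9 = 17.8889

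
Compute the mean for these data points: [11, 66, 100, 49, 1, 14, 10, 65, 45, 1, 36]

36.1818

Step 1: Sum all values: 11 + 66 + 100 + 49 + 1 + 14 + 10 + 65 + 45 + 1 + 36 = 398
Step 2: Count the number of values: n = 11
Step 3: Mean = sum / n = 398 / 11 = 36.1818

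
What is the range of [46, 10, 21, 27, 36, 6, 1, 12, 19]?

45

Step 1: Identify the maximum value: max = 46
Step 2: Identify the minimum value: min = 1
Step 3: Range = max - min = 46 - 1 = 45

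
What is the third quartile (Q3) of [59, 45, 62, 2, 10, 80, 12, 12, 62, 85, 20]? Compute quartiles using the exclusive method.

62

Step 1: Sort the data: [2, 10, 12, 12, 20, 45, 59, 62, 62, 80, 85]
Step 2: n = 11
Step 3: Using the exclusive quartile method:
  Q1 = 12
  Q2 (median) = 45
  Q3 = 62
  IQR = Q3 - Q1 = 62 - 12 = 50
Step 4: Q3 = 62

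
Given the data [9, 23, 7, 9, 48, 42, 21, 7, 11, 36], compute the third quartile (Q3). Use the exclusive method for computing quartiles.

37.5

Step 1: Sort the data: [7, 7, 9, 9, 11, 21, 23, 36, 42, 48]
Step 2: n = 10
Step 3: Using the exclusive quartile method:
  Q1 = 8.5
  Q2 (median) = 16
  Q3 = 37.5
  IQR = Q3 - Q1 = 37.5 - 8.5 = 29
Step 4: Q3 = 37.5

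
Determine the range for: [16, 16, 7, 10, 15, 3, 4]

13

Step 1: Identify the maximum value: max = 16
Step 2: Identify the minimum value: min = 3
Step 3: Range = max - min = 16 - 3 = 13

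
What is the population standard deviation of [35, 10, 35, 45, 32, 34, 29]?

9.8685

Step 1: Compute the mean: 31.4286
Step 2: Sum of squared deviations from the mean: 681.7143
Step 3: Population variance = 681.7143 / 7 = 97.3878
Step 4: Standard deviation = sqrt(97.3878) = 9.8685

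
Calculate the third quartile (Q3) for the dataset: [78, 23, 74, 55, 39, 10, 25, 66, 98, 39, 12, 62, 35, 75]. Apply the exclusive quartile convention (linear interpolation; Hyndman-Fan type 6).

74.25

Step 1: Sort the data: [10, 12, 23, 25, 35, 39, 39, 55, 62, 66, 74, 75, 78, 98]
Step 2: n = 14
Step 3: Using the exclusive quartile method:
  Q1 = 24.5
  Q2 (median) = 47
  Q3 = 74.25
  IQR = Q3 - Q1 = 74.25 - 24.5 = 49.75
Step 4: Q3 = 74.25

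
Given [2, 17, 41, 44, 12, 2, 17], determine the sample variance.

290.5714

Step 1: Compute the mean: (2 + 17 + 41 + 44 + 12 + 2 + 17) / 7 = 19.2857
Step 2: Compute squared deviations from the mean:
  (2 - 19.2857)^2 = 298.7959
  (17 - 19.2857)^2 = 5.2245
  (41 - 19.2857)^2 = 471.5102
  (44 - 19.2857)^2 = 610.7959
  (12 - 19.2857)^2 = 53.0816
  (2 - 19.2857)^2 = 298.7959
  (17 - 19.2857)^2 = 5.2245
Step 3: Sum of squared deviations = 1743.4286
Step 4: Sample variance = 1743.4286 / 6 = 290.5714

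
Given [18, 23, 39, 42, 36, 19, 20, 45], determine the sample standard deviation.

11.3358

Step 1: Compute the mean: 30.25
Step 2: Sum of squared deviations from the mean: 899.5
Step 3: Sample variance = 899.5 / 7 = 128.5
Step 4: Standard deviation = sqrt(128.5) = 11.3358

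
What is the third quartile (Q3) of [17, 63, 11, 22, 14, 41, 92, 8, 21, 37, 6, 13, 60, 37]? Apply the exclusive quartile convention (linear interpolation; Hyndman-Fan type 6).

45.75

Step 1: Sort the data: [6, 8, 11, 13, 14, 17, 21, 22, 37, 37, 41, 60, 63, 92]
Step 2: n = 14
Step 3: Using the exclusive quartile method:
  Q1 = 12.5
  Q2 (median) = 21.5
  Q3 = 45.75
  IQR = Q3 - Q1 = 45.75 - 12.5 = 33.25
Step 4: Q3 = 45.75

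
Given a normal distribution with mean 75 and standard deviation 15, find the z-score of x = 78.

0.2

Step 1: Recall the z-score formula: z = (x - mu) / sigma
Step 2: Substitute values: z = (78 - 75) / 15
Step 3: z = 3 / 15 = 0.2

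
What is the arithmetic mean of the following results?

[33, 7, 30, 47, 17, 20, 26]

25.7143

Step 1: Sum all values: 33 + 7 + 30 + 47 + 17 + 20 + 26 = 180
Step 2: Count the number of values: n = 7
Step 3: Mean = sum / n = 180 / 7 = 25.7143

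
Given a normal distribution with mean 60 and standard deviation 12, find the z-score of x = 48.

-1

Step 1: Recall the z-score formula: z = (x - mu) / sigma
Step 2: Substitute values: z = (48 - 60) / 12
Step 3: z = -12 / 12 = -1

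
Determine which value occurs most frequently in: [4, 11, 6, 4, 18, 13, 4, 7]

4

Step 1: Count the frequency of each value:
  4: appears 3 time(s)
  6: appears 1 time(s)
  7: appears 1 time(s)
  11: appears 1 time(s)
  13: appears 1 time(s)
  18: appears 1 time(s)
Step 2: The value 4 appears most frequently (3 times).
Step 3: Mode = 4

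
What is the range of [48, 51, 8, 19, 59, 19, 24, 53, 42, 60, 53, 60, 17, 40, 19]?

52

Step 1: Identify the maximum value: max = 60
Step 2: Identify the minimum value: min = 8
Step 3: Range = max - min = 60 - 8 = 52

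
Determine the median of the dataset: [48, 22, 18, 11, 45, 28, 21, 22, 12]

22

Step 1: Sort the data in ascending order: [11, 12, 18, 21, 22, 22, 28, 45, 48]
Step 2: The number of values is n = 9.
Step 3: Since n is odd, the median is the middle value at position 5: 22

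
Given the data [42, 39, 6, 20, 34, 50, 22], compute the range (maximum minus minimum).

44

Step 1: Identify the maximum value: max = 50
Step 2: Identify the minimum value: min = 6
Step 3: Range = max - min = 50 - 6 = 44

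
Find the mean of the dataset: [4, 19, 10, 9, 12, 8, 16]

11.1429

Step 1: Sum all values: 4 + 19 + 10 + 9 + 12 + 8 + 16 = 78
Step 2: Count the number of values: n = 7
Step 3: Mean = sum / n = 78 / 7 = 11.1429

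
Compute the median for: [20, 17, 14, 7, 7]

14

Step 1: Sort the data in ascending order: [7, 7, 14, 17, 20]
Step 2: The number of values is n = 5.
Step 3: Since n is odd, the median is the middle value at position 3: 14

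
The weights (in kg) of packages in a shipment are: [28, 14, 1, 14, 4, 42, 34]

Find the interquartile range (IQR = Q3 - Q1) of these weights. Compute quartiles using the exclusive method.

30

Step 1: Sort the data: [1, 4, 14, 14, 28, 34, 42]
Step 2: n = 7
Step 3: Using the exclusive quartile method:
  Q1 = 4
  Q2 (median) = 14
  Q3 = 34
  IQR = Q3 - Q1 = 34 - 4 = 30
Step 4: IQR = 30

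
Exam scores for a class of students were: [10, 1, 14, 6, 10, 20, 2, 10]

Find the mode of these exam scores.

10

Step 1: Count the frequency of each value:
  1: appears 1 time(s)
  2: appears 1 time(s)
  6: appears 1 time(s)
  10: appears 3 time(s)
  14: appears 1 time(s)
  20: appears 1 time(s)
Step 2: The value 10 appears most frequently (3 times).
Step 3: Mode = 10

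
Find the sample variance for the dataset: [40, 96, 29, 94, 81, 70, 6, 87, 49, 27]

1018.3222

Step 1: Compute the mean: (40 + 96 + 29 + 94 + 81 + 70 + 6 + 87 + 49 + 27) / 10 = 57.9
Step 2: Compute squared deviations from the mean:
  (40 - 57.9)^2 = 320.41
  (96 - 57.9)^2 = 1451.61
  (29 - 57.9)^2 = 835.21
  (94 - 57.9)^2 = 1303.21
  (81 - 57.9)^2 = 533.61
  (70 - 57.9)^2 = 146.41
  (6 - 57.9)^2 = 2693.61
  (87 - 57.9)^2 = 846.81
  (49 - 57.9)^2 = 79.21
  (27 - 57.9)^2 = 954.81
Step 3: Sum of squared deviations = 9164.9
Step 4: Sample variance = 9164.9 / 9 = 1018.3222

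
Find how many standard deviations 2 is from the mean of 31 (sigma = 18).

-1.6111

Step 1: Recall the z-score formula: z = (x - mu) / sigma
Step 2: Substitute values: z = (2 - 31) / 18
Step 3: z = -29 / 18 = -1.6111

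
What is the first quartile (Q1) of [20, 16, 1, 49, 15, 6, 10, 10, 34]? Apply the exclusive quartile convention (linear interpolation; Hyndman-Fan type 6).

8

Step 1: Sort the data: [1, 6, 10, 10, 15, 16, 20, 34, 49]
Step 2: n = 9
Step 3: Using the exclusive quartile method:
  Q1 = 8
  Q2 (median) = 15
  Q3 = 27
  IQR = Q3 - Q1 = 27 - 8 = 19
Step 4: Q1 = 8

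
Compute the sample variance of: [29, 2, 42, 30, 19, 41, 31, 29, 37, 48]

171.0667

Step 1: Compute the mean: (29 + 2 + 42 + 30 + 19 + 41 + 31 + 29 + 37 + 48) / 10 = 30.8
Step 2: Compute squared deviations from the mean:
  (29 - 30.8)^2 = 3.24
  (2 - 30.8)^2 = 829.44
  (42 - 30.8)^2 = 125.44
  (30 - 30.8)^2 = 0.64
  (19 - 30.8)^2 = 139.24
  (41 - 30.8)^2 = 104.04
  (31 - 30.8)^2 = 0.04
  (29 - 30.8)^2 = 3.24
  (37 - 30.8)^2 = 38.44
  (48 - 30.8)^2 = 295.84
Step 3: Sum of squared deviations = 1539.6
Step 4: Sample variance = 1539.6 / 9 = 171.0667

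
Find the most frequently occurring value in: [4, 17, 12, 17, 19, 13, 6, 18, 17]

17

Step 1: Count the frequency of each value:
  4: appears 1 time(s)
  6: appears 1 time(s)
  12: appears 1 time(s)
  13: appears 1 time(s)
  17: appears 3 time(s)
  18: appears 1 time(s)
  19: appears 1 time(s)
Step 2: The value 17 appears most frequently (3 times).
Step 3: Mode = 17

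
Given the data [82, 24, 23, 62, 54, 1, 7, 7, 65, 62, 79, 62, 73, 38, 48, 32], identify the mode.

62

Step 1: Count the frequency of each value:
  1: appears 1 time(s)
  7: appears 2 time(s)
  23: appears 1 time(s)
  24: appears 1 time(s)
  32: appears 1 time(s)
  38: appears 1 time(s)
  48: appears 1 time(s)
  54: appears 1 time(s)
  62: appears 3 time(s)
  65: appears 1 time(s)
  73: appears 1 time(s)
  79: appears 1 time(s)
  82: appears 1 time(s)
Step 2: The value 62 appears most frequently (3 times).
Step 3: Mode = 62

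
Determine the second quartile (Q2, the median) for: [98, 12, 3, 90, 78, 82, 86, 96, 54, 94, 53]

82

Step 1: Sort the data: [3, 12, 53, 54, 78, 82, 86, 90, 94, 96, 98]
Step 2: n = 11
Step 3: Q2 is the median. Since n is odd, it is the middle value at position 6: 82
Step 4: Q2 = 82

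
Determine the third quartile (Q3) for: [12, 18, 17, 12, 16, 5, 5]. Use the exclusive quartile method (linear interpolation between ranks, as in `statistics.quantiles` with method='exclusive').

17

Step 1: Sort the data: [5, 5, 12, 12, 16, 17, 18]
Step 2: n = 7
Step 3: Using the exclusive quartile method:
  Q1 = 5
  Q2 (median) = 12
  Q3 = 17
  IQR = Q3 - Q1 = 17 - 5 = 12
Step 4: Q3 = 17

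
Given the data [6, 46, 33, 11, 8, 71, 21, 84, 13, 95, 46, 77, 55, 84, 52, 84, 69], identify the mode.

84

Step 1: Count the frequency of each value:
  6: appears 1 time(s)
  8: appears 1 time(s)
  11: appears 1 time(s)
  13: appears 1 time(s)
  21: appears 1 time(s)
  33: appears 1 time(s)
  46: appears 2 time(s)
  52: appears 1 time(s)
  55: appears 1 time(s)
  69: appears 1 time(s)
  71: appears 1 time(s)
  77: appears 1 time(s)
  84: appears 3 time(s)
  95: appears 1 time(s)
Step 2: The value 84 appears most frequently (3 times).
Step 3: Mode = 84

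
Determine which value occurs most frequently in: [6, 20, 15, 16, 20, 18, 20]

20

Step 1: Count the frequency of each value:
  6: appears 1 time(s)
  15: appears 1 time(s)
  16: appears 1 time(s)
  18: appears 1 time(s)
  20: appears 3 time(s)
Step 2: The value 20 appears most frequently (3 times).
Step 3: Mode = 20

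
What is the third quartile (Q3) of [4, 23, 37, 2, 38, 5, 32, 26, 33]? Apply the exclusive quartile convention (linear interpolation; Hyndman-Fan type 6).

35

Step 1: Sort the data: [2, 4, 5, 23, 26, 32, 33, 37, 38]
Step 2: n = 9
Step 3: Using the exclusive quartile method:
  Q1 = 4.5
  Q2 (median) = 26
  Q3 = 35
  IQR = Q3 - Q1 = 35 - 4.5 = 30.5
Step 4: Q3 = 35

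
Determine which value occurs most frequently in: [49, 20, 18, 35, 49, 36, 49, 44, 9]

49

Step 1: Count the frequency of each value:
  9: appears 1 time(s)
  18: appears 1 time(s)
  20: appears 1 time(s)
  35: appears 1 time(s)
  36: appears 1 time(s)
  44: appears 1 time(s)
  49: appears 3 time(s)
Step 2: The value 49 appears most frequently (3 times).
Step 3: Mode = 49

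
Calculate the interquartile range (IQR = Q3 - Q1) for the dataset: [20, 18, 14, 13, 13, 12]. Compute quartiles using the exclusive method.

5.75

Step 1: Sort the data: [12, 13, 13, 14, 18, 20]
Step 2: n = 6
Step 3: Using the exclusive quartile method:
  Q1 = 12.75
  Q2 (median) = 13.5
  Q3 = 18.5
  IQR = Q3 - Q1 = 18.5 - 12.75 = 5.75
Step 4: IQR = 5.75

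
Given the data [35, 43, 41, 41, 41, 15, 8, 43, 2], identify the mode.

41

Step 1: Count the frequency of each value:
  2: appears 1 time(s)
  8: appears 1 time(s)
  15: appears 1 time(s)
  35: appears 1 time(s)
  41: appears 3 time(s)
  43: appears 2 time(s)
Step 2: The value 41 appears most frequently (3 times).
Step 3: Mode = 41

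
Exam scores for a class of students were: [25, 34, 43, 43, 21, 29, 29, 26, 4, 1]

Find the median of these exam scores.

27.5

Step 1: Sort the data in ascending order: [1, 4, 21, 25, 26, 29, 29, 34, 43, 43]
Step 2: The number of values is n = 10.
Step 3: Since n is even, the median is the average of positions 5 and 6:
  Median = (26 + 29) / 2 = 27.5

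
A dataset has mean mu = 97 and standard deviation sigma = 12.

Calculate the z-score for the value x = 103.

0.5

Step 1: Recall the z-score formula: z = (x - mu) / sigma
Step 2: Substitute values: z = (103 - 97) / 12
Step 3: z = 6 / 12 = 0.5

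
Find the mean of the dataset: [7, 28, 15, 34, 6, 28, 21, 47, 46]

25.7778

Step 1: Sum all values: 7 + 28 + 15 + 34 + 6 + 28 + 21 + 47 + 46 = 232
Step 2: Count the number of values: n = 9
Step 3: Mean = sum / n = 232 / 9 = 25.7778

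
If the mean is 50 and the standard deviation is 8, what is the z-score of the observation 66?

2

Step 1: Recall the z-score formula: z = (x - mu) / sigma
Step 2: Substitute values: z = (66 - 50) / 8
Step 3: z = 16 / 8 = 2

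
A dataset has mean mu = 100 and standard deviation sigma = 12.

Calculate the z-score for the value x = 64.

-3

Step 1: Recall the z-score formula: z = (x - mu) / sigma
Step 2: Substitute values: z = (64 - 100) / 12
Step 3: z = -36 / 12 = -3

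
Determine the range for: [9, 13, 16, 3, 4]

13

Step 1: Identify the maximum value: max = 16
Step 2: Identify the minimum value: min = 3
Step 3: Range = max - min = 16 - 3 = 13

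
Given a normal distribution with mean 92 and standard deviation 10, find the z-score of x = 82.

-1

Step 1: Recall the z-score formula: z = (x - mu) / sigma
Step 2: Substitute values: z = (82 - 92) / 10
Step 3: z = -10 / 10 = -1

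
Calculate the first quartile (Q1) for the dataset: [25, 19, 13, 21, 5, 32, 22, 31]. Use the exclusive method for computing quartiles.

14.5

Step 1: Sort the data: [5, 13, 19, 21, 22, 25, 31, 32]
Step 2: n = 8
Step 3: Using the exclusive quartile method:
  Q1 = 14.5
  Q2 (median) = 21.5
  Q3 = 29.5
  IQR = Q3 - Q1 = 29.5 - 14.5 = 15
Step 4: Q1 = 14.5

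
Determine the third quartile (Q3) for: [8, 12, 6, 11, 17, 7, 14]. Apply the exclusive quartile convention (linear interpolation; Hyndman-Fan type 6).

14

Step 1: Sort the data: [6, 7, 8, 11, 12, 14, 17]
Step 2: n = 7
Step 3: Using the exclusive quartile method:
  Q1 = 7
  Q2 (median) = 11
  Q3 = 14
  IQR = Q3 - Q1 = 14 - 7 = 7
Step 4: Q3 = 14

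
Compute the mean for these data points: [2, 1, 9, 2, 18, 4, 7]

6.1429

Step 1: Sum all values: 2 + 1 + 9 + 2 + 18 + 4 + 7 = 43
Step 2: Count the number of values: n = 7
Step 3: Mean = sum / n = 43 / 7 = 6.1429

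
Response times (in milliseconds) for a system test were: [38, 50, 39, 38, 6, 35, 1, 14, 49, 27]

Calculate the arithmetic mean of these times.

29.7

Step 1: Sum all values: 38 + 50 + 39 + 38 + 6 + 35 + 1 + 14 + 49 + 27 = 297
Step 2: Count the number of values: n = 10
Step 3: Mean = sum / n = 297 / 10 = 29.7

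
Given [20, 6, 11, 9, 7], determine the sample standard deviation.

5.5946

Step 1: Compute the mean: 10.6
Step 2: Sum of squared deviations from the mean: 125.2
Step 3: Sample variance = 125.2 / 4 = 31.3
Step 4: Standard deviation = sqrt(31.3) = 5.5946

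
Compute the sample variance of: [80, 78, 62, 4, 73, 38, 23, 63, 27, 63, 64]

635.2182

Step 1: Compute the mean: (80 + 78 + 62 + 4 + 73 + 38 + 23 + 63 + 27 + 63 + 64) / 11 = 52.2727
Step 2: Compute squared deviations from the mean:
  (80 - 52.2727)^2 = 768.8017
  (78 - 52.2727)^2 = 661.8926
  (62 - 52.2727)^2 = 94.6198
  (4 - 52.2727)^2 = 2330.2562
  (73 - 52.2727)^2 = 429.6198
  (38 - 52.2727)^2 = 203.7107
  (23 - 52.2727)^2 = 856.8926
  (63 - 52.2727)^2 = 115.0744
  (27 - 52.2727)^2 = 638.7107
  (63 - 52.2727)^2 = 115.0744
  (64 - 52.2727)^2 = 137.5289
Step 3: Sum of squared deviations = 6352.1818
Step 4: Sample variance = 6352.1818 / 10 = 635.2182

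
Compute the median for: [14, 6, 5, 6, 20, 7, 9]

7

Step 1: Sort the data in ascending order: [5, 6, 6, 7, 9, 14, 20]
Step 2: The number of values is n = 7.
Step 3: Since n is odd, the median is the middle value at position 4: 7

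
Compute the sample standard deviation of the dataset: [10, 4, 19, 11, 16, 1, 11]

6.264

Step 1: Compute the mean: 10.2857
Step 2: Sum of squared deviations from the mean: 235.4286
Step 3: Sample variance = 235.4286 / 6 = 39.2381
Step 4: Standard deviation = sqrt(39.2381) = 6.264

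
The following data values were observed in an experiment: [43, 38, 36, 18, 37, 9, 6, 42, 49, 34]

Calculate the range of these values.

43

Step 1: Identify the maximum value: max = 49
Step 2: Identify the minimum value: min = 6
Step 3: Range = max - min = 49 - 6 = 43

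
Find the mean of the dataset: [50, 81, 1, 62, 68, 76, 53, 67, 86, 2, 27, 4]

48.0833

Step 1: Sum all values: 50 + 81 + 1 + 62 + 68 + 76 + 53 + 67 + 86 + 2 + 27 + 4 = 577
Step 2: Count the number of values: n = 12
Step 3: Mean = sum / n = 577 / 12 = 48.0833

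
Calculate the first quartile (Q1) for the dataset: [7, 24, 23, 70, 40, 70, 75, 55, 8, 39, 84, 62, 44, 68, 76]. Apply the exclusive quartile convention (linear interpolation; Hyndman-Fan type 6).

24

Step 1: Sort the data: [7, 8, 23, 24, 39, 40, 44, 55, 62, 68, 70, 70, 75, 76, 84]
Step 2: n = 15
Step 3: Using the exclusive quartile method:
  Q1 = 24
  Q2 (median) = 55
  Q3 = 70
  IQR = Q3 - Q1 = 70 - 24 = 46
Step 4: Q1 = 24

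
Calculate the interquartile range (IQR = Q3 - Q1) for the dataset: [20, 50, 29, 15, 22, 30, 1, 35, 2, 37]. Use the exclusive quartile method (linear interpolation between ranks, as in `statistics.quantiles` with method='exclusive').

23.75

Step 1: Sort the data: [1, 2, 15, 20, 22, 29, 30, 35, 37, 50]
Step 2: n = 10
Step 3: Using the exclusive quartile method:
  Q1 = 11.75
  Q2 (median) = 25.5
  Q3 = 35.5
  IQR = Q3 - Q1 = 35.5 - 11.75 = 23.75
Step 4: IQR = 23.75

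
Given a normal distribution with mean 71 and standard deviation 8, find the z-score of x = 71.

0

Step 1: Recall the z-score formula: z = (x - mu) / sigma
Step 2: Substitute values: z = (71 - 71) / 8
Step 3: z = 0 / 8 = 0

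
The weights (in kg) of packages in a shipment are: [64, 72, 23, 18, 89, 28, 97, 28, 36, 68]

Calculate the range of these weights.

79

Step 1: Identify the maximum value: max = 97
Step 2: Identify the minimum value: min = 18
Step 3: Range = max - min = 97 - 18 = 79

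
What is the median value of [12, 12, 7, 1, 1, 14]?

9.5

Step 1: Sort the data in ascending order: [1, 1, 7, 12, 12, 14]
Step 2: The number of values is n = 6.
Step 3: Since n is even, the median is the average of positions 3 and 4:
  Median = (7 + 12) / 2 = 9.5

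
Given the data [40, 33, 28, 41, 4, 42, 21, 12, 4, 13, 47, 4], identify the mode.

4

Step 1: Count the frequency of each value:
  4: appears 3 time(s)
  12: appears 1 time(s)
  13: appears 1 time(s)
  21: appears 1 time(s)
  28: appears 1 time(s)
  33: appears 1 time(s)
  40: appears 1 time(s)
  41: appears 1 time(s)
  42: appears 1 time(s)
  47: appears 1 time(s)
Step 2: The value 4 appears most frequently (3 times).
Step 3: Mode = 4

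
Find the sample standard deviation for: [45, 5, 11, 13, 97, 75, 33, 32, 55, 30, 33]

27.8747

Step 1: Compute the mean: 39
Step 2: Sum of squared deviations from the mean: 7770
Step 3: Sample variance = 7770 / 10 = 777
Step 4: Standard deviation = sqrt(777) = 27.8747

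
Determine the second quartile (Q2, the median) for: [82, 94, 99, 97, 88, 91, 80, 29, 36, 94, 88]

88

Step 1: Sort the data: [29, 36, 80, 82, 88, 88, 91, 94, 94, 97, 99]
Step 2: n = 11
Step 3: Q2 is the median. Since n is odd, it is the middle value at position 6: 88
Step 4: Q2 = 88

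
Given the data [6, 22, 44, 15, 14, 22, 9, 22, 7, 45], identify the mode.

22

Step 1: Count the frequency of each value:
  6: appears 1 time(s)
  7: appears 1 time(s)
  9: appears 1 time(s)
  14: appears 1 time(s)
  15: appears 1 time(s)
  22: appears 3 time(s)
  44: appears 1 time(s)
  45: appears 1 time(s)
Step 2: The value 22 appears most frequently (3 times).
Step 3: Mode = 22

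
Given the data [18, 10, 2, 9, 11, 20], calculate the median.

10.5

Step 1: Sort the data in ascending order: [2, 9, 10, 11, 18, 20]
Step 2: The number of values is n = 6.
Step 3: Since n is even, the median is the average of positions 3 and 4:
  Median = (10 + 11) / 2 = 10.5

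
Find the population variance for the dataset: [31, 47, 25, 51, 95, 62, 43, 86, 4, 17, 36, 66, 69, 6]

727.8163

Step 1: Compute the mean: (31 + 47 + 25 + 51 + 95 + 62 + 43 + 86 + 4 + 17 + 36 + 66 + 69 + 6) / 14 = 45.5714
Step 2: Compute squared deviations from the mean:
  (31 - 45.5714)^2 = 212.3265
  (47 - 45.5714)^2 = 2.0408
  (25 - 45.5714)^2 = 423.1837
  (51 - 45.5714)^2 = 29.4694
  (95 - 45.5714)^2 = 2443.1837
  (62 - 45.5714)^2 = 269.898
  (43 - 45.5714)^2 = 6.6122
  (86 - 45.5714)^2 = 1634.4694
  (4 - 45.5714)^2 = 1728.1837
  (17 - 45.5714)^2 = 816.3265
  (36 - 45.5714)^2 = 91.6122
  (66 - 45.5714)^2 = 417.3265
  (69 - 45.5714)^2 = 548.898
  (6 - 45.5714)^2 = 1565.898
Step 3: Sum of squared deviations = 10189.4286
Step 4: Population variance = 10189.4286 / 14 = 727.8163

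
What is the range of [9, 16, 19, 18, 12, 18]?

10

Step 1: Identify the maximum value: max = 19
Step 2: Identify the minimum value: min = 9
Step 3: Range = max - min = 19 - 9 = 10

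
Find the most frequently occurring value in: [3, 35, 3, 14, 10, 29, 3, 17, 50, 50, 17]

3

Step 1: Count the frequency of each value:
  3: appears 3 time(s)
  10: appears 1 time(s)
  14: appears 1 time(s)
  17: appears 2 time(s)
  29: appears 1 time(s)
  35: appears 1 time(s)
  50: appears 2 time(s)
Step 2: The value 3 appears most frequently (3 times).
Step 3: Mode = 3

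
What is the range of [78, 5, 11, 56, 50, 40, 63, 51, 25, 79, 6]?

74

Step 1: Identify the maximum value: max = 79
Step 2: Identify the minimum value: min = 5
Step 3: Range = max - min = 79 - 5 = 74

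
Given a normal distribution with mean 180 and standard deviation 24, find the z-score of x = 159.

-0.875

Step 1: Recall the z-score formula: z = (x - mu) / sigma
Step 2: Substitute values: z = (159 - 180) / 24
Step 3: z = -21 / 24 = -0.875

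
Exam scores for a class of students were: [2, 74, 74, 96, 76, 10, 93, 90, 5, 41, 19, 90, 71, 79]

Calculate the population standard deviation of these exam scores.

34.0351

Step 1: Compute the mean: 58.5714
Step 2: Sum of squared deviations from the mean: 16217.4286
Step 3: Population variance = 16217.4286 / 14 = 1158.3878
Step 4: Standard deviation = sqrt(1158.3878) = 34.0351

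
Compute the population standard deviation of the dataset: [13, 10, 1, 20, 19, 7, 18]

6.5215

Step 1: Compute the mean: 12.5714
Step 2: Sum of squared deviations from the mean: 297.7143
Step 3: Population variance = 297.7143 / 7 = 42.5306
Step 4: Standard deviation = sqrt(42.5306) = 6.5215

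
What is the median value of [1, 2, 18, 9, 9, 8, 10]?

9

Step 1: Sort the data in ascending order: [1, 2, 8, 9, 9, 10, 18]
Step 2: The number of values is n = 7.
Step 3: Since n is odd, the median is the middle value at position 4: 9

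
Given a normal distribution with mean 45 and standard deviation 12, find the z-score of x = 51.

0.5

Step 1: Recall the z-score formula: z = (x - mu) / sigma
Step 2: Substitute values: z = (51 - 45) / 12
Step 3: z = 6 / 12 = 0.5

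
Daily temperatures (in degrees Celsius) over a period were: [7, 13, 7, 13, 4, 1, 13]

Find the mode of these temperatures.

13

Step 1: Count the frequency of each value:
  1: appears 1 time(s)
  4: appears 1 time(s)
  7: appears 2 time(s)
  13: appears 3 time(s)
Step 2: The value 13 appears most frequently (3 times).
Step 3: Mode = 13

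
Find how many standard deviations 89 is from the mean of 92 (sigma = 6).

-0.5

Step 1: Recall the z-score formula: z = (x - mu) / sigma
Step 2: Substitute values: z = (89 - 92) / 6
Step 3: z = -3 / 6 = -0.5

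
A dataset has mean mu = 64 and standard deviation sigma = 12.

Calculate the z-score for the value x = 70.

0.5

Step 1: Recall the z-score formula: z = (x - mu) / sigma
Step 2: Substitute values: z = (70 - 64) / 12
Step 3: z = 6 / 12 = 0.5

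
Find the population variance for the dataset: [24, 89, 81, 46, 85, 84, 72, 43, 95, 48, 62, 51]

463.5

Step 1: Compute the mean: (24 + 89 + 81 + 46 + 85 + 84 + 72 + 43 + 95 + 48 + 62 + 51) / 12 = 65
Step 2: Compute squared deviations from the mean:
  (24 - 65)^2 = 1681
  (89 - 65)^2 = 576
  (81 - 65)^2 = 256
  (46 - 65)^2 = 361
  (85 - 65)^2 = 400
  (84 - 65)^2 = 361
  (72 - 65)^2 = 49
  (43 - 65)^2 = 484
  (95 - 65)^2 = 900
  (48 - 65)^2 = 289
  (62 - 65)^2 = 9
  (51 - 65)^2 = 196
Step 3: Sum of squared deviations = 5562
Step 4: Population variance = 5562 / 12 = 463.5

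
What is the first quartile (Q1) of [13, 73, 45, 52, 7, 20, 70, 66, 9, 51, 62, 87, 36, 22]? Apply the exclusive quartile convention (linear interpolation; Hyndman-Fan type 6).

18.25

Step 1: Sort the data: [7, 9, 13, 20, 22, 36, 45, 51, 52, 62, 66, 70, 73, 87]
Step 2: n = 14
Step 3: Using the exclusive quartile method:
  Q1 = 18.25
  Q2 (median) = 48
  Q3 = 67
  IQR = Q3 - Q1 = 67 - 18.25 = 48.75
Step 4: Q1 = 18.25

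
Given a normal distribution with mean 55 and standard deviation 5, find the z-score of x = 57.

0.4

Step 1: Recall the z-score formula: z = (x - mu) / sigma
Step 2: Substitute values: z = (57 - 55) / 5
Step 3: z = 2 / 5 = 0.4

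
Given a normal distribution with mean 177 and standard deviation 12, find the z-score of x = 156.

-1.75

Step 1: Recall the z-score formula: z = (x - mu) / sigma
Step 2: Substitute values: z = (156 - 177) / 12
Step 3: z = -21 / 12 = -1.75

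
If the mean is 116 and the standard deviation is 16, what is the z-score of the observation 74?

-2.625

Step 1: Recall the z-score formula: z = (x - mu) / sigma
Step 2: Substitute values: z = (74 - 116) / 16
Step 3: z = -42 / 16 = -2.625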